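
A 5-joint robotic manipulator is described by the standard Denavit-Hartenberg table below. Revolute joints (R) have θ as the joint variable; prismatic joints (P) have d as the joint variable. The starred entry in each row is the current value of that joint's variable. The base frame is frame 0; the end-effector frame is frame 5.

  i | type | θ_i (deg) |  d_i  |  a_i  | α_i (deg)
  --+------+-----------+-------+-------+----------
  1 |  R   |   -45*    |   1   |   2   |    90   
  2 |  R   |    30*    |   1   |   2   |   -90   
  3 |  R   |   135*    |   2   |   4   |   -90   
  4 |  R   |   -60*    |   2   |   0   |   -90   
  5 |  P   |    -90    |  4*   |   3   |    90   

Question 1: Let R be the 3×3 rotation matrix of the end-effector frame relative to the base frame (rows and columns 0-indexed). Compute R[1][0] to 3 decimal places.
End-effector x-axis (col 0 of R) = (-0.9330,-0.0670,-0.3536)
R[1][0] = -0.0670

-0.067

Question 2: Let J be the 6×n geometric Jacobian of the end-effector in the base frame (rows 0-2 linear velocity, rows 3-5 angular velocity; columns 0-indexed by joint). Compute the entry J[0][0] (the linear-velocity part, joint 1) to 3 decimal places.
axis z_0 = ẑ; lever o_n−o_0 = (-2.2332,3.2831,-2.4067)
cross product → J_v[:, 0] = (-3.2831,-2.2332,0.0000)
J_ω[:, 0] = z_0
entry J[0][0] = -3.2831

-3.283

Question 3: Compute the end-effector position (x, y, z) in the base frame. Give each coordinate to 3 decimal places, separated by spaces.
after link 1: o_1 = (1.4142, -1.4142, 1.0000)
after link 2: o_2 = (1.9319, -3.3461, 2.0000)
after link 3: o_3 = (1.4927, 1.0931, 2.3178)
after link 4: o_4 = (-0.3733, 0.9591, 1.6107)
after link 5: o_5 = (-2.2332, 3.2831, -2.4067)

-2.233 3.283 -2.407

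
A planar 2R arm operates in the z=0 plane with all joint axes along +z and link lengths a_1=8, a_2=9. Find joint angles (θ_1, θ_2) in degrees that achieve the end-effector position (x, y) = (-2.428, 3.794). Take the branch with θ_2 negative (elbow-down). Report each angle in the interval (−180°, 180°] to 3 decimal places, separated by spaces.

cos θ_2 = (20.2896−8²−9²)/(2·8·9) = -0.8660; θ_2 = -150.0022° (elbow-down)
β = atan2(3.7940,-2.4280) = 122.6175°; ψ = atan2(-4.4997,0.2056) = -87.3839°
θ_1 = β − ψ = 210.0014°

-149.999 -150.002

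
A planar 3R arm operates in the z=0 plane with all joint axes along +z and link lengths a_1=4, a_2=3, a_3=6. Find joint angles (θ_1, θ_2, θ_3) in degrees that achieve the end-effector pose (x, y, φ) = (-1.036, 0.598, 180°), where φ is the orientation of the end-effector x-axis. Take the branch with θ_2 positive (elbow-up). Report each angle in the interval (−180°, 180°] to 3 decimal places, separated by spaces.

-30.002 90.003 119.999

wrist centre = target − a_3·(cos φ, sin φ) = (4.9640, 0.5980)
cos θ_2 = (24.9989−4²−3²)/(2·4·3) = -0.0000; θ_2 = 90.0026° (elbow-up)
β = atan2(0.5980,4.9640) = 6.8692°; ψ = atan2(3.0000,3.9999) = 36.8708°
θ_1 = β − ψ = -30.0017°
θ_3 = φ − θ_1 − θ_2 = 119.9990° (wrapped to (-180°,180°])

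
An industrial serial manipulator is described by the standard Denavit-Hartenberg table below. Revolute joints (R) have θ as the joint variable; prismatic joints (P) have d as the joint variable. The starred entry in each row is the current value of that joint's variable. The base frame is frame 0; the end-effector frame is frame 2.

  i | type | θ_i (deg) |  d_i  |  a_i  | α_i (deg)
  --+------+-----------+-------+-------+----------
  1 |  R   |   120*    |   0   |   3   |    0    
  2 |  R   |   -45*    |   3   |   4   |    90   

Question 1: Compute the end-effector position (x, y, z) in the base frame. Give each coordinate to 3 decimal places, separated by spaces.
after link 1: o_1 = (-1.5000, 2.5981, 0.0000)
after link 2: o_2 = (-0.4647, 6.4618, 3.0000)

-0.465 6.462 3.000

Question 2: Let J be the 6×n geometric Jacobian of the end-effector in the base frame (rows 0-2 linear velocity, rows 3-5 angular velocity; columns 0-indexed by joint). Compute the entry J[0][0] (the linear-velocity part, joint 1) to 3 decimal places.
axis z_0 = ẑ; lever o_n−o_0 = (-0.4647,6.4618,3.0000)
cross product → J_v[:, 0] = (-6.4618,-0.4647,0.0000)
J_ω[:, 0] = z_0
entry J[0][0] = -6.4618

-6.462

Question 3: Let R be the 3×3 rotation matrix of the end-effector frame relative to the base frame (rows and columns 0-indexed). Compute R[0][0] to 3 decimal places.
0.259

End-effector x-axis (col 0 of R) = (0.2588,0.9659,0.0000)
R[0][0] = 0.2588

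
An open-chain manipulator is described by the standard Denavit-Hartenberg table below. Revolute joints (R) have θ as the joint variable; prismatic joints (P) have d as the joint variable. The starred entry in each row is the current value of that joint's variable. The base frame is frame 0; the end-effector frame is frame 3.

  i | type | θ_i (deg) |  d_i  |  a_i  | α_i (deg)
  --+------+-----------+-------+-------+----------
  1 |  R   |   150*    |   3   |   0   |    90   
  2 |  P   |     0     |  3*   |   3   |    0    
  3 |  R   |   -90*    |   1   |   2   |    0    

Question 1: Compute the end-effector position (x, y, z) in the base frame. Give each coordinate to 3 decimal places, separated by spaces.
after link 1: o_1 = (0.0000, 0.0000, 3.0000)
after link 2: o_2 = (-1.0981, 4.0981, 3.0000)
after link 3: o_3 = (-0.5981, 4.9641, 1.0000)

-0.598 4.964 1.000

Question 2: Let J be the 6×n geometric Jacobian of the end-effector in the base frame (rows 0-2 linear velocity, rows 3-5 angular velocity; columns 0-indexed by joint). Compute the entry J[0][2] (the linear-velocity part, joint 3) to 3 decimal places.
axis z_2 = (0.5000,0.8660,0.0000); lever o_n−o_2 = (0.5000,0.8660,-2.0000)
cross product → J_v[:, 2] = (-1.7321,1.0000,0.0000)
J_ω[:, 2] = z_2
entry J[0][2] = -1.7321

-1.732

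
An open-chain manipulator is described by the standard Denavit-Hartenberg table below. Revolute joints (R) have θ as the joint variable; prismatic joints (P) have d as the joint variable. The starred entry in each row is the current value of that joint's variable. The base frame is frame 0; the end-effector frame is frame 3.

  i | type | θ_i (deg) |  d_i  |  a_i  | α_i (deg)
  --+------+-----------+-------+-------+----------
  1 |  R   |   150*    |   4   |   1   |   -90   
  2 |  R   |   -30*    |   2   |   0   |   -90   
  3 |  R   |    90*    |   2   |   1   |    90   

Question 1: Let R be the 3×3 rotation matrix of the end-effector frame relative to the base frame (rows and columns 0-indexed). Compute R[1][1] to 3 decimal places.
0.250

End-effector y-axis (col 1 of R) = (-0.4330,0.2500,-0.8660)
R[1][1] = 0.2500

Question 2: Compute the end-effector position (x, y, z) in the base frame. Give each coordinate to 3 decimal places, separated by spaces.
-2.232 0.134 2.268

after link 1: o_1 = (-0.8660, 0.5000, 4.0000)
after link 2: o_2 = (-1.8660, -1.2321, 4.0000)
after link 3: o_3 = (-2.2321, 0.1340, 2.2679)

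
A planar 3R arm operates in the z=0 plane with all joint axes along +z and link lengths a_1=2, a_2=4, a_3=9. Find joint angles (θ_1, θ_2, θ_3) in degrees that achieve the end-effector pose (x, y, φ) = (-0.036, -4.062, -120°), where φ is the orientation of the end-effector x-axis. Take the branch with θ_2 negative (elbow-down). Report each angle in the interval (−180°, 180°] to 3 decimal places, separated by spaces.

wrist centre = target − a_3·(cos φ, sin φ) = (4.4640, 3.7322)
cos θ_2 = (33.8568−2²−4²)/(2·2·4) = 0.8661; θ_2 = -29.9970° (elbow-down)
β = atan2(3.7322,4.4640) = 39.8981°; ψ = atan2(-1.9998,5.4642) = -20.1019°
θ_1 = β − ψ = 59.9999°
θ_3 = φ − θ_1 − θ_2 = -150.0030° (wrapped to (-180°,180°])

60.000 -29.997 -150.003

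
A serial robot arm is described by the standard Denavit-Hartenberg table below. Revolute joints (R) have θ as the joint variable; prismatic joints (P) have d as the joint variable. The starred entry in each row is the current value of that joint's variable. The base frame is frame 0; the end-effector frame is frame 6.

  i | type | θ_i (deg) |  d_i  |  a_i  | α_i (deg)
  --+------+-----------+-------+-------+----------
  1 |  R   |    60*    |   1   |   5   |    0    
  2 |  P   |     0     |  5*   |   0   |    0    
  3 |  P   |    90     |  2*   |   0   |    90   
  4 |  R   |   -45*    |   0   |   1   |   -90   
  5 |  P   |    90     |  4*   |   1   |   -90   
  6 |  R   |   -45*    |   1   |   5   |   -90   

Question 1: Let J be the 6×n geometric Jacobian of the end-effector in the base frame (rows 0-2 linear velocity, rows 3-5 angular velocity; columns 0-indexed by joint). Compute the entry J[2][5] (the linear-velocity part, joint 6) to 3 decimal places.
-2.500

axis z_5 = (0.6124,-0.3536,0.7071); lever o_n−o_5 = (-3.3205,-2.1654,3.2071)
cross product → J_v[:, 5] = (0.3973,-4.3119,-2.5000)
J_ω[:, 5] = z_5
entry J[2][5] = -2.5000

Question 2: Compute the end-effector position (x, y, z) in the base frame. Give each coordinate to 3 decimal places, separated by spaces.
after link 1: o_1 = (2.5000, 4.3301, 1.0000)
after link 2: o_2 = (2.5000, 4.3301, 6.0000)
after link 3: o_3 = (2.5000, 4.3301, 8.0000)
after link 4: o_4 = (1.8876, 4.6837, 7.2929)
after link 5: o_5 = (-1.0619, 5.2319, 10.1213)
after link 6: o_6 = (-4.3823, 3.0665, 13.3284)

-4.382 3.066 13.328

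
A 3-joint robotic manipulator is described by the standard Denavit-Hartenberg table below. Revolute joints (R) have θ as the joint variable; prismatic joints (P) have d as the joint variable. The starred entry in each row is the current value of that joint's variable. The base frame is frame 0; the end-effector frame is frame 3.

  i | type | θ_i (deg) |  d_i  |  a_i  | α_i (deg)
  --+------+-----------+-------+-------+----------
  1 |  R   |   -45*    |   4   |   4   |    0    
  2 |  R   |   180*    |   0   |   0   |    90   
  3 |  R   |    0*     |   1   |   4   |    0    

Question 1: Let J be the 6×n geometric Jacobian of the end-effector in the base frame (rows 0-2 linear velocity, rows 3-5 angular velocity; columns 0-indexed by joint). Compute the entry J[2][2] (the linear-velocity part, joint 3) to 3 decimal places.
4.000

axis z_2 = (0.7071,0.7071,0.0000); lever o_n−o_2 = (-2.1213,3.5355,0.0000)
cross product → J_v[:, 2] = (-0.0000,-0.0000,4.0000)
J_ω[:, 2] = z_2
entry J[2][2] = 4.0000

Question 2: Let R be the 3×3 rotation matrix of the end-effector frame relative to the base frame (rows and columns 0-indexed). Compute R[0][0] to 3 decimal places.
End-effector x-axis (col 0 of R) = (-0.7071,0.7071,0.0000)
R[0][0] = -0.7071

-0.707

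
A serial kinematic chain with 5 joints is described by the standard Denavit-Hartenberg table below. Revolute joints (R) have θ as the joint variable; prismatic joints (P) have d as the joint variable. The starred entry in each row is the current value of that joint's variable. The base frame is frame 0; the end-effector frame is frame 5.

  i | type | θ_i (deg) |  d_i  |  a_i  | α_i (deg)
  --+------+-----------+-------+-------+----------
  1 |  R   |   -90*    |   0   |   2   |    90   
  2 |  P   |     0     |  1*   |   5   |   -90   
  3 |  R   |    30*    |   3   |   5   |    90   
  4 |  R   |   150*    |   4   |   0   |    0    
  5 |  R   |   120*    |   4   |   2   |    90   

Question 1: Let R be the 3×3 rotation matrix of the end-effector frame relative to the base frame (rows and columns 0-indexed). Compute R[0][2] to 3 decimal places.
-0.500

End-effector z-axis (col 2 of R) = (-0.5000,0.8660,0.0000)
R[0][2] = -0.5000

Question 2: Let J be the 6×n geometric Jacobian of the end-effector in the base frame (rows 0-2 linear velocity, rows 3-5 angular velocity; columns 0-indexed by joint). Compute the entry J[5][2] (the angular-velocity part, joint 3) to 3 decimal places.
1.000

axis z_2 = (0.0000,0.0000,1.0000); lever o_n−o_2 = (-4.4282,-8.3301,1.0000)
cross product → J_v[:, 2] = (8.3301,-4.4282,0.0000)
J_ω[:, 2] = z_2
entry J[5][2] = 1.0000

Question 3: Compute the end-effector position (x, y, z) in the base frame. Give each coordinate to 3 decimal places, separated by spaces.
-5.428 -15.330 1.000

after link 1: o_1 = (0.0000, -2.0000, 0.0000)
after link 2: o_2 = (-1.0000, -7.0000, 0.0000)
after link 3: o_3 = (1.5000, -11.3301, 3.0000)
after link 4: o_4 = (-1.9641, -13.3301, 3.0000)
after link 5: o_5 = (-5.4282, -15.3301, 1.0000)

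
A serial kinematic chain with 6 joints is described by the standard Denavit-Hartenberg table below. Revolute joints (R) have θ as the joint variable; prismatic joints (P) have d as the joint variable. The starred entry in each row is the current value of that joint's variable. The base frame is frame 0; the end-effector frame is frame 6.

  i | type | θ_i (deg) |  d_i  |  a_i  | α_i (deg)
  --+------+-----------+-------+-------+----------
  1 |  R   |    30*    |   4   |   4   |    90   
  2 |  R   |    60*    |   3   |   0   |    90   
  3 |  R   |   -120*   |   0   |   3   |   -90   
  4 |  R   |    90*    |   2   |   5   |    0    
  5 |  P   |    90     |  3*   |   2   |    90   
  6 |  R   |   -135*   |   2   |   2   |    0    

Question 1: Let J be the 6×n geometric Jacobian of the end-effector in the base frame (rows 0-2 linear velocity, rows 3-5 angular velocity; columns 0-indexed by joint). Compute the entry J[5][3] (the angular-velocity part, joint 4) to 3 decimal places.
0.750

axis z_3 = (0.1250,0.6495,0.7500); lever o_n−o_3 = (-4.4213,-1.0682,6.4430)
cross product → J_v[:, 3] = (4.9860,-4.1213,2.7382)
J_ω[:, 3] = z_3
entry J[5][3] = 0.7500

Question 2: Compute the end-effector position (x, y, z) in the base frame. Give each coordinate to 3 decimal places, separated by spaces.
after link 1: o_1 = (3.4641, 2.0000, 4.0000)
after link 2: o_2 = (4.9641, -0.5981, 4.0000)
after link 3: o_3 = (3.0155, 1.2769, 2.7010)
after link 4: o_4 = (-0.4845, 0.4109, 6.7010)
after link 5: o_5 = (1.1896, 1.1095, 9.8170)
after link 6: o_6 = (-1.4058, 0.2088, 9.1440)

-1.406 0.209 9.144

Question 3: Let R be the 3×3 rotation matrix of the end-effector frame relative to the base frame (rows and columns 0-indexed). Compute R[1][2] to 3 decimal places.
End-effector z-axis (col 2 of R) = (-0.7500,-0.4330,0.5000)
R[1][2] = -0.4330

-0.433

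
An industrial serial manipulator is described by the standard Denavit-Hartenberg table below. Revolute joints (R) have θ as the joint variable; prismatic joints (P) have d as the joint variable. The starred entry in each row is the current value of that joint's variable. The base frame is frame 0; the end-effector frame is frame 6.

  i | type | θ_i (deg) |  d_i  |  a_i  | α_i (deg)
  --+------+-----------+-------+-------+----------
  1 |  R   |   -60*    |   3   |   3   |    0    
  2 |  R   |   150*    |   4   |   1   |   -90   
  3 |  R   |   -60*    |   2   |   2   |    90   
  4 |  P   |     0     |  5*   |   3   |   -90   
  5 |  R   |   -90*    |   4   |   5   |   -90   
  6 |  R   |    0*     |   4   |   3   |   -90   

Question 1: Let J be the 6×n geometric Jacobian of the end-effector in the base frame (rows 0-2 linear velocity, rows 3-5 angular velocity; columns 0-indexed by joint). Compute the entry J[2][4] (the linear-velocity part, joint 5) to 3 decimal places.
4.928

axis z_4 = (-1.0000,-0.0000,0.0000); lever o_n−o_4 = (-4.0000,-4.9282,7.4641)
cross product → J_v[:, 4] = (-0.0000,7.4641,4.9282)
J_ω[:, 4] = z_4
entry J[2][4] = 4.9282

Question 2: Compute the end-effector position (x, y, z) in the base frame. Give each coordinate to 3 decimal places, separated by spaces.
after link 1: o_1 = (1.5000, -2.5981, 3.0000)
after link 2: o_2 = (1.5000, -1.5981, 7.0000)
after link 3: o_3 = (-0.5000, -0.5981, 8.7321)
after link 4: o_4 = (-0.5000, -3.4282, 13.8301)
after link 5: o_5 = (-4.5000, -7.7583, 16.3301)
after link 6: o_6 = (-4.5000, -8.3564, 21.2942)

-4.500 -8.356 21.294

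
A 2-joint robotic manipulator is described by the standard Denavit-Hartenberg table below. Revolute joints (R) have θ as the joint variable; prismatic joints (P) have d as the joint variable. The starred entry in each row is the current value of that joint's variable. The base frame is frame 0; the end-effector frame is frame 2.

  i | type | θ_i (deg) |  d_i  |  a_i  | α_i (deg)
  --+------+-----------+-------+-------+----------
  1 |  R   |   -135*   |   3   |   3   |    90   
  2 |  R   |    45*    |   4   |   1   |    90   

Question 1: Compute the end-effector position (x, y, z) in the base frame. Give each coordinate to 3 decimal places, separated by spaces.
-5.450 0.207 3.707

after link 1: o_1 = (-2.1213, -2.1213, 3.0000)
after link 2: o_2 = (-5.4497, 0.2071, 3.7071)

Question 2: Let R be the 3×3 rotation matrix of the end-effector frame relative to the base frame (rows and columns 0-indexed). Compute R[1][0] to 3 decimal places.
End-effector x-axis (col 0 of R) = (-0.5000,-0.5000,0.7071)
R[1][0] = -0.5000

-0.500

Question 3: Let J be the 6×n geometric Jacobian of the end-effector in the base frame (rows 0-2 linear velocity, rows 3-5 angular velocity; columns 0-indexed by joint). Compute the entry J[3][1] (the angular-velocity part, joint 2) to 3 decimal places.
-0.707

axis z_1 = (-0.7071,0.7071,0.0000); lever o_n−o_1 = (-3.3284,2.3284,0.7071)
cross product → J_v[:, 1] = (0.5000,0.5000,0.7071)
J_ω[:, 1] = z_1
entry J[3][1] = -0.7071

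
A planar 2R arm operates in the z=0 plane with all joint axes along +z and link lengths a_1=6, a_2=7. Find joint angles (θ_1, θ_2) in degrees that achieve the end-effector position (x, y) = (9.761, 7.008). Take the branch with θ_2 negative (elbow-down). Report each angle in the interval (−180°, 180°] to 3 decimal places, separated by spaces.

cos θ_2 = (144.3892−6²−7²)/(2·6·7) = 0.7070; θ_2 = -45.0075° (elbow-down)
β = atan2(7.0080,9.7610) = 35.6768°; ψ = atan2(-4.9504,10.9491) = -24.3291°
θ_1 = β − ψ = 60.0059°

60.006 -45.008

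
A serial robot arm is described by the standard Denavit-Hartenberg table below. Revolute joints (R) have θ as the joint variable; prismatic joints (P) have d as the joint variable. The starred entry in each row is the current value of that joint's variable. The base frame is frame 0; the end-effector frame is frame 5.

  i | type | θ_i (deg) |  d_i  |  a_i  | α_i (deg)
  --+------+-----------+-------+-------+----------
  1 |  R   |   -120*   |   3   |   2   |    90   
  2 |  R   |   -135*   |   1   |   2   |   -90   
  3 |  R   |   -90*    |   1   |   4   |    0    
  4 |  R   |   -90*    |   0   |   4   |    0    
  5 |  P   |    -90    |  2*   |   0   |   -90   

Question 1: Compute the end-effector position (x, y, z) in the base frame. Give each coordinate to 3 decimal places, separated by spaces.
after link 1: o_1 = (-1.0000, -1.7321, 3.0000)
after link 2: o_2 = (-1.1589, -0.0073, 1.5858)
after link 3: o_3 = (-4.9766, 1.3803, 0.8787)
after link 4: o_4 = (-6.3908, -1.0692, 3.7071)
after link 5: o_5 = (-7.0979, -2.2939, 2.2929)

-7.098 -2.294 2.293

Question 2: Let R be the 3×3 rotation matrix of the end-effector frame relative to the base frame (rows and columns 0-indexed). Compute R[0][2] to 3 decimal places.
-0.354

End-effector z-axis (col 2 of R) = (-0.3536,-0.6124,0.7071)
R[0][2] = -0.3536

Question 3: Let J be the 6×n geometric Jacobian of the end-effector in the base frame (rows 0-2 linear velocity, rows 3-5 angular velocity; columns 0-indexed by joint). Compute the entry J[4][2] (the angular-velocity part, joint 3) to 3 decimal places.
-0.612

axis z_2 = (-0.3536,-0.6124,-0.7071); lever o_n−o_2 = (-5.9390,-2.2866,0.7071)
cross product → J_v[:, 2] = (-2.0499,4.4495,-2.8284)
J_ω[:, 2] = z_2
entry J[4][2] = -0.6124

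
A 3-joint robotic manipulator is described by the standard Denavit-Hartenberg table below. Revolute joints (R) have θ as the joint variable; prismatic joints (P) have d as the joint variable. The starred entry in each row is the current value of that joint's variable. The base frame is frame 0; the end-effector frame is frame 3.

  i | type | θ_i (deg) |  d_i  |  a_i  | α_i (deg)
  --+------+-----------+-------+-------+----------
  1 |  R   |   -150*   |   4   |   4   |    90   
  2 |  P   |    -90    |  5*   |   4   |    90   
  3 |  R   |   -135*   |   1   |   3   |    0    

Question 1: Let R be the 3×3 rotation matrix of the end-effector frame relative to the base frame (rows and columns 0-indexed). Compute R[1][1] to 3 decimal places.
-0.612

End-effector y-axis (col 1 of R) = (0.3536,-0.6124,-0.7071)
R[1][1] = -0.6124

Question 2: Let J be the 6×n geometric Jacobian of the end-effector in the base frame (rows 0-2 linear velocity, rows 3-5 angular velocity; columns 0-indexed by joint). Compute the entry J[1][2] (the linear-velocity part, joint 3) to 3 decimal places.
axis z_2 = (0.8660,0.5000,-0.0000); lever o_n−o_2 = (1.9267,-1.3371,2.1213)
cross product → J_v[:, 2] = (1.0607,-1.8371,-2.1213)
J_ω[:, 2] = z_2
entry J[1][2] = -1.8371

-1.837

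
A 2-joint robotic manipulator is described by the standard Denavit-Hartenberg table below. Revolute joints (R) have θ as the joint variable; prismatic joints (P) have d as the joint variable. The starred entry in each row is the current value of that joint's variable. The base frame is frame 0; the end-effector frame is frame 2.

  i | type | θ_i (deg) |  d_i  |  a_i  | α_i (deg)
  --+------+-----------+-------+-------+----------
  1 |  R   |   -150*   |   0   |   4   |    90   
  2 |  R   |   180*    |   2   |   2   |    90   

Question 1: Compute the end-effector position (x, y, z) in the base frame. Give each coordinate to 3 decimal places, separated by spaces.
-2.732 0.732 0.000

after link 1: o_1 = (-3.4641, -2.0000, 0.0000)
after link 2: o_2 = (-2.7321, 0.7321, 0.0000)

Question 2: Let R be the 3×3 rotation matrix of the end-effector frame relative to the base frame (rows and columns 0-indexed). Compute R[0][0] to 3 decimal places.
End-effector x-axis (col 0 of R) = (0.8660,0.5000,0.0000)
R[0][0] = 0.8660

0.866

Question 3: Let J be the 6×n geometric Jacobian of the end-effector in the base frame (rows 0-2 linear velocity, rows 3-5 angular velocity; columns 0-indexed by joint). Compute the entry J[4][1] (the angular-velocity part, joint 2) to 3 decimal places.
0.866

axis z_1 = (-0.5000,0.8660,0.0000); lever o_n−o_1 = (0.7321,2.7321,0.0000)
cross product → J_v[:, 1] = (0.0000,0.0000,-2.0000)
J_ω[:, 1] = z_1
entry J[4][1] = 0.8660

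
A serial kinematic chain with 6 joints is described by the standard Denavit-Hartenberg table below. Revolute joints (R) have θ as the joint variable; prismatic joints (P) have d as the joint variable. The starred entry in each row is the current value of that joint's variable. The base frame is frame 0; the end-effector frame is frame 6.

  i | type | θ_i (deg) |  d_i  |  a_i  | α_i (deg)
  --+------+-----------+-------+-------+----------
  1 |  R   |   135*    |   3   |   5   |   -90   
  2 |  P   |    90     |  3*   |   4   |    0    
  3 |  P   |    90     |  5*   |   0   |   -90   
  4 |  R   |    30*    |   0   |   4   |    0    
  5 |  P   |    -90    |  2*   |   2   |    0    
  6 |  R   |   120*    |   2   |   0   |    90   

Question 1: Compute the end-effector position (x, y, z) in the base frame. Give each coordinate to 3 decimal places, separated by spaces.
after link 1: o_1 = (-3.5355, 3.5355, 3.0000)
after link 2: o_2 = (-5.6569, 1.4142, -1.0000)
after link 3: o_3 = (-9.1924, -2.1213, -1.0000)
after link 4: o_4 = (-5.3287, -3.1566, -1.0000)
after link 5: o_5 = (-5.8463, -5.0884, 1.0000)
after link 6: o_6 = (-5.8463, -5.0884, 3.0000)

-5.846 -5.088 3.000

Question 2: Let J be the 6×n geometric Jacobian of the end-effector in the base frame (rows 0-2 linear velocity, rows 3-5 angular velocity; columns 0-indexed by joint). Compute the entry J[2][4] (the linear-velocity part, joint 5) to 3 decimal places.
prismatic axis z_4 = (0.0000,-0.0000,1.0000)
J_v[:, 4] = z_4; J_ω[:, 4] = (0,0,0)
entry J[2][4] = 1.0000

1.000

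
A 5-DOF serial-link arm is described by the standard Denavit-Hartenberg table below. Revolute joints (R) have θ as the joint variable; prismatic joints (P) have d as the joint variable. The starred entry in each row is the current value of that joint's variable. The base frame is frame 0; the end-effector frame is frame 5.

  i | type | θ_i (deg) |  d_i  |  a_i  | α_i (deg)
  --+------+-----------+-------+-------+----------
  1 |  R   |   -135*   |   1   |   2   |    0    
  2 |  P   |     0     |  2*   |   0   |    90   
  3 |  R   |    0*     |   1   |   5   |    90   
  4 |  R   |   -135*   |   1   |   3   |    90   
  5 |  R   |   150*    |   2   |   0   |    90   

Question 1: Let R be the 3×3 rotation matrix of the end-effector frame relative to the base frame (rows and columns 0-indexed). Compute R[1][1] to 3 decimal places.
End-effector y-axis (col 1 of R) = (-0.0000,1.0000,0.0000)
R[1][1] = 1.0000

1.000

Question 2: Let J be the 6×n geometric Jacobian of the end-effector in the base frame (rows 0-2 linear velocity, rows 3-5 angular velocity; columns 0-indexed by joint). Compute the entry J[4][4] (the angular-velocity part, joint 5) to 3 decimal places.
1.000

axis z_4 = (-0.0000,1.0000,0.0000); lever o_n−o_4 = (0.0000,2.0000,0.0000)
cross product → J_v[:, 4] = (-0.0000,0.0000,-0.0000)
J_ω[:, 4] = z_4
entry J[4][4] = 1.0000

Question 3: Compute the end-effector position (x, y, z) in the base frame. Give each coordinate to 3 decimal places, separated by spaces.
after link 1: o_1 = (-1.4142, -1.4142, 1.0000)
after link 2: o_2 = (-1.4142, -1.4142, 3.0000)
after link 3: o_3 = (-5.6569, -4.2426, 3.0000)
after link 4: o_4 = (-2.6569, -4.2426, 2.0000)
after link 5: o_5 = (-2.6569, -2.2426, 2.0000)

-2.657 -2.243 2.000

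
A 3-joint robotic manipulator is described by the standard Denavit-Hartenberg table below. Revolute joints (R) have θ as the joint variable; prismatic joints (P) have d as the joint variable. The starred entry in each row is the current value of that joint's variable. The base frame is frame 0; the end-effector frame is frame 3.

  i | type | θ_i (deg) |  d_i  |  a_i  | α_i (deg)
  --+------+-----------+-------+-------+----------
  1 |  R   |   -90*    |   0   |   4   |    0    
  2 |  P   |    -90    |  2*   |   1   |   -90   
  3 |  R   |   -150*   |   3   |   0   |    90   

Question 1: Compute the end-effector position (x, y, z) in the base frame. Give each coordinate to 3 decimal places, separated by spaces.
after link 1: o_1 = (0.0000, -4.0000, 0.0000)
after link 2: o_2 = (-1.0000, -4.0000, 2.0000)
after link 3: o_3 = (-1.0000, -7.0000, 2.0000)

-1.000 -7.000 2.000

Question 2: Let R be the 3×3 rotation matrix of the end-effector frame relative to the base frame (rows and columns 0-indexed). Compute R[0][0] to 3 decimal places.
0.866

End-effector x-axis (col 0 of R) = (0.8660,0.0000,0.5000)
R[0][0] = 0.8660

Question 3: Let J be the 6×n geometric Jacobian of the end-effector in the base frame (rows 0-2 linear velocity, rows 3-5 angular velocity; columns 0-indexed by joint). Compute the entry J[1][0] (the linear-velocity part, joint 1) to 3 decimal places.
-1.000

axis z_0 = ẑ; lever o_n−o_0 = (-1.0000,-7.0000,2.0000)
cross product → J_v[:, 0] = (7.0000,-1.0000,0.0000)
J_ω[:, 0] = z_0
entry J[1][0] = -1.0000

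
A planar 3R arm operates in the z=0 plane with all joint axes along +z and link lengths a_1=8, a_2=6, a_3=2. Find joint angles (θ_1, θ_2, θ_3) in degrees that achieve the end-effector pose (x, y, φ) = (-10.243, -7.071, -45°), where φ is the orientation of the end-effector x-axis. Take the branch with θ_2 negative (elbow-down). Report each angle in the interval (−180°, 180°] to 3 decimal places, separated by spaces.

wrist centre = target − a_3·(cos φ, sin φ) = (-11.6572, -5.6568)
cos θ_2 = (167.8899−8²−6²)/(2·8·6) = 0.7072; θ_2 = -44.9936° (elbow-down)
β = atan2(-5.6568,-11.6572) = -154.1145°; ψ = atan2(-4.2422,12.2431) = -19.1109°
θ_1 = β − ψ = -135.0036°
θ_3 = φ − θ_1 − θ_2 = 134.9972° (wrapped to (-180°,180°])

-135.004 -44.994 134.997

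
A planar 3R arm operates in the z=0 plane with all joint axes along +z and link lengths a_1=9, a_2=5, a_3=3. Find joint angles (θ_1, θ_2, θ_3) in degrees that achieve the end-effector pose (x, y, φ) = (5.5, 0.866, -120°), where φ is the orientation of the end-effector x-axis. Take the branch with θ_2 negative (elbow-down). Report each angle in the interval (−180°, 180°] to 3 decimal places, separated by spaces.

wrist centre = target − a_3·(cos φ, sin φ) = (7.0000, 3.4641)
cos θ_2 = (60.9998−9²−5²)/(2·9·5) = -0.5000; θ_2 = -120.0001° (elbow-down)
β = atan2(3.4641,7.0000) = 26.3293°; ψ = atan2(-4.3301,6.5000) = -33.6705°
θ_1 = β − ψ = 59.9998°
θ_3 = φ − θ_1 − θ_2 = -59.9997° (wrapped to (-180°,180°])

60.000 -120.000 -60.000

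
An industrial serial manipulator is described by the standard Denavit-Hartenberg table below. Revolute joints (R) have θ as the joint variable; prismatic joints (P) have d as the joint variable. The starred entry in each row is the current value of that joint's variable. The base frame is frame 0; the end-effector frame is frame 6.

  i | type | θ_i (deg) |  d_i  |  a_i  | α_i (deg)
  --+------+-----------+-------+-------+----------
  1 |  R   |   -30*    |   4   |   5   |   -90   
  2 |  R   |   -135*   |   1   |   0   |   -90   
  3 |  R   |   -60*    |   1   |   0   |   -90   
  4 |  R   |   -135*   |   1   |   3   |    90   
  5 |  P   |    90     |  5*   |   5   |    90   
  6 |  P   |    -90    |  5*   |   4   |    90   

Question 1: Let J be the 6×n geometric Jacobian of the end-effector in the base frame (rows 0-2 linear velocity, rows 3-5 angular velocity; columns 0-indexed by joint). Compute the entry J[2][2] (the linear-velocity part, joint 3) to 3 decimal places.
axis z_2 = (0.6124,-0.3536,0.7071); lever o_n−o_2 = (-1.8456,-8.7625,5.6313)
cross product → J_v[:, 2] = (4.2050,-4.7535,-6.0184)
J_ω[:, 2] = z_2
entry J[2][2] = -6.0184

-6.018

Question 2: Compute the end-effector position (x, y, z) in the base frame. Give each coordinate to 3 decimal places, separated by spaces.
after link 1: o_1 = (4.3301, -2.5000, 4.0000)
after link 2: o_2 = (4.8301, -1.6340, 4.0000)
after link 3: o_3 = (5.4425, -1.9875, 4.7071)
after link 4: o_4 = (5.6922, -4.8303, 6.0695)
after link 5: o_5 = (-0.8229, -7.4911, 5.3813)
after link 6: o_6 = (2.9845, -10.3965, 9.6313)

2.984 -10.396 9.631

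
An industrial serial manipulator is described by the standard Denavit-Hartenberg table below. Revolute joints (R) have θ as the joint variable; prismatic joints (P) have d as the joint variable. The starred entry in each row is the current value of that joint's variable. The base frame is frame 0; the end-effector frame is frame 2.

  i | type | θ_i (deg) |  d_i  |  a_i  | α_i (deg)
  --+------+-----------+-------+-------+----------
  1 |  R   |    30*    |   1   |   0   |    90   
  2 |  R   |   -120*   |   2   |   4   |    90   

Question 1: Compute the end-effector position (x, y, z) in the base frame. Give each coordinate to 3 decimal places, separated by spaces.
-0.732 -2.732 -2.464

after link 1: o_1 = (0.0000, 0.0000, 1.0000)
after link 2: o_2 = (-0.7321, -2.7321, -2.4641)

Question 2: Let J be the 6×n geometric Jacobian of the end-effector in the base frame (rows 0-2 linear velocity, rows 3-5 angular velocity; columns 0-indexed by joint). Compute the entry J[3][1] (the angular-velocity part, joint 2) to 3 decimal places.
axis z_1 = (0.5000,-0.8660,0.0000); lever o_n−o_1 = (-0.7321,-2.7321,-3.4641)
cross product → J_v[:, 1] = (3.0000,1.7321,-2.0000)
J_ω[:, 1] = z_1
entry J[3][1] = 0.5000

0.500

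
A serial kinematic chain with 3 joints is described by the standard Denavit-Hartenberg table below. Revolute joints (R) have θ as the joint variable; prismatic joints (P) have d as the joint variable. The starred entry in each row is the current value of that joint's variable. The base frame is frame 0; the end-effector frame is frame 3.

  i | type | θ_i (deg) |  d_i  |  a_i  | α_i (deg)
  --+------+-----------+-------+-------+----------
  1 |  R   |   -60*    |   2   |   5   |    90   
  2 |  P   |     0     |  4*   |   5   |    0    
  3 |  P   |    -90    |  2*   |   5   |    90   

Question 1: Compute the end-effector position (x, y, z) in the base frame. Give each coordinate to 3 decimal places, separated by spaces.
-0.196 -11.660 -3.000

after link 1: o_1 = (2.5000, -4.3301, 2.0000)
after link 2: o_2 = (1.5359, -10.6603, 2.0000)
after link 3: o_3 = (-0.1962, -11.6603, -3.0000)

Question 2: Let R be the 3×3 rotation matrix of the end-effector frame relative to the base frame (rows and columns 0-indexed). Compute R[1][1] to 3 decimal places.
-0.500

End-effector y-axis (col 1 of R) = (-0.8660,-0.5000,0.0000)
R[1][1] = -0.5000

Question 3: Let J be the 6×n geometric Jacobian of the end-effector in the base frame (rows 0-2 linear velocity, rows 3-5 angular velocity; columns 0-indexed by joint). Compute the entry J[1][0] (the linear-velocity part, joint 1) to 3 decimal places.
axis z_0 = ẑ; lever o_n−o_0 = (-0.1962,-11.6603,-3.0000)
cross product → J_v[:, 0] = (11.6603,-0.1962,0.0000)
J_ω[:, 0] = z_0
entry J[1][0] = -0.1962

-0.196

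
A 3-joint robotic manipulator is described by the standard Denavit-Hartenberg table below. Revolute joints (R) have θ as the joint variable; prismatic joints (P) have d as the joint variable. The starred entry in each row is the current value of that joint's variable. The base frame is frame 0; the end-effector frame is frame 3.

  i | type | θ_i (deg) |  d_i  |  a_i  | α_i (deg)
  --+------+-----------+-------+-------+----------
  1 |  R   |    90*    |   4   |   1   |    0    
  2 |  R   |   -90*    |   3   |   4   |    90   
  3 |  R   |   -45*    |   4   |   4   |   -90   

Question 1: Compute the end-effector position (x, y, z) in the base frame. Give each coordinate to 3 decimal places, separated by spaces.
6.828 -3.000 4.172

after link 1: o_1 = (0.0000, 1.0000, 4.0000)
after link 2: o_2 = (4.0000, 1.0000, 7.0000)
after link 3: o_3 = (6.8284, -3.0000, 4.1716)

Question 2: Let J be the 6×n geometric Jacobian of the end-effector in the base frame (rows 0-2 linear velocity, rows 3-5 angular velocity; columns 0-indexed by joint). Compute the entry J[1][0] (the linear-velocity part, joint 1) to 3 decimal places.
axis z_0 = ẑ; lever o_n−o_0 = (6.8284,-3.0000,4.1716)
cross product → J_v[:, 0] = (3.0000,6.8284,-0.0000)
J_ω[:, 0] = z_0
entry J[1][0] = 6.8284

6.828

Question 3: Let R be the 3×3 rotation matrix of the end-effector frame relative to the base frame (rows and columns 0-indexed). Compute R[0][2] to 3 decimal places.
End-effector z-axis (col 2 of R) = (0.7071,-0.0000,0.7071)
R[0][2] = 0.7071

0.707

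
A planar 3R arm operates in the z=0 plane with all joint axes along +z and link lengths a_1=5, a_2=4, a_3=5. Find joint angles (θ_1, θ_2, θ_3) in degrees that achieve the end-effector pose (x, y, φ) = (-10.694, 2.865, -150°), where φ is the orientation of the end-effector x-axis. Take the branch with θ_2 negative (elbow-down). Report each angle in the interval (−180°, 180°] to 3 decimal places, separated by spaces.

159.735 -45.004 95.270

wrist centre = target − a_3·(cos φ, sin φ) = (-6.3639, 5.3650)
cos θ_2 = (69.2821−5²−4²)/(2·5·4) = 0.7071; θ_2 = -45.0044° (elbow-down)
β = atan2(5.3650,-6.3639) = 139.8678°; ψ = atan2(-2.8286,7.8282) = -19.8668°
θ_1 = β − ψ = 159.7346°
θ_3 = φ − θ_1 − θ_2 = 95.2698° (wrapped to (-180°,180°])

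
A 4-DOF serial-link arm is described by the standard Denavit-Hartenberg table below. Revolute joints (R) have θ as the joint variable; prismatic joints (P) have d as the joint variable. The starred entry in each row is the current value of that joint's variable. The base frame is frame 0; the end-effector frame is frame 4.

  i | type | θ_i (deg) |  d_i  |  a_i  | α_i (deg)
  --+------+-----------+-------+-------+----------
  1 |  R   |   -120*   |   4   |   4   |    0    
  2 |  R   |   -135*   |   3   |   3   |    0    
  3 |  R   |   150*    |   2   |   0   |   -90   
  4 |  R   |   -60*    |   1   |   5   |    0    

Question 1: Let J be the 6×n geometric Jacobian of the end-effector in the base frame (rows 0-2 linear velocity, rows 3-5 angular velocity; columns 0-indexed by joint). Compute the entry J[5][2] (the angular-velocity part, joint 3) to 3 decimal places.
1.000

axis z_2 = (0.0000,0.0000,1.0000); lever o_n−o_2 = (0.3189,-2.6736,6.3301)
cross product → J_v[:, 2] = (2.6736,0.3189,-0.0000)
J_ω[:, 2] = z_2
entry J[5][2] = 1.0000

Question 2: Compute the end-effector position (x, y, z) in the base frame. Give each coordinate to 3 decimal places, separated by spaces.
-2.458 -3.240 13.330

after link 1: o_1 = (-2.0000, -3.4641, 4.0000)
after link 2: o_2 = (-2.7765, -0.5663, 7.0000)
after link 3: o_3 = (-2.7765, -0.5663, 9.0000)
after link 4: o_4 = (-2.4576, -3.2400, 13.3301)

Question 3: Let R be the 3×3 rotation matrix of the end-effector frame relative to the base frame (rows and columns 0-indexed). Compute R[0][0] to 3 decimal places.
-0.129

End-effector x-axis (col 0 of R) = (-0.1294,-0.4830,0.8660)
R[0][0] = -0.1294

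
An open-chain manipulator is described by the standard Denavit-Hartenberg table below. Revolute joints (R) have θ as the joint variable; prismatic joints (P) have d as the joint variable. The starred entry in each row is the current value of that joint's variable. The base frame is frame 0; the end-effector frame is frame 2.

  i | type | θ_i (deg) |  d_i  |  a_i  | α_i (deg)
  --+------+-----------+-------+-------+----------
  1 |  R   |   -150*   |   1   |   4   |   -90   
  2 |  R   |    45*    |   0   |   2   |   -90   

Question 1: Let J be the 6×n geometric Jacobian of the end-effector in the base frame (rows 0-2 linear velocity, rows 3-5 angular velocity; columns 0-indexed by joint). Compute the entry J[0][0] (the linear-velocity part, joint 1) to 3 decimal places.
axis z_0 = ẑ; lever o_n−o_0 = (-4.6888,-2.7071,-0.4142)
cross product → J_v[:, 0] = (2.7071,-4.6888,0.0000)
J_ω[:, 0] = z_0
entry J[0][0] = 2.7071

2.707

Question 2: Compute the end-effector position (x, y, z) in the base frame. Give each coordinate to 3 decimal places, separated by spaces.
after link 1: o_1 = (-3.4641, -2.0000, 1.0000)
after link 2: o_2 = (-4.6888, -2.7071, -0.4142)

-4.689 -2.707 -0.414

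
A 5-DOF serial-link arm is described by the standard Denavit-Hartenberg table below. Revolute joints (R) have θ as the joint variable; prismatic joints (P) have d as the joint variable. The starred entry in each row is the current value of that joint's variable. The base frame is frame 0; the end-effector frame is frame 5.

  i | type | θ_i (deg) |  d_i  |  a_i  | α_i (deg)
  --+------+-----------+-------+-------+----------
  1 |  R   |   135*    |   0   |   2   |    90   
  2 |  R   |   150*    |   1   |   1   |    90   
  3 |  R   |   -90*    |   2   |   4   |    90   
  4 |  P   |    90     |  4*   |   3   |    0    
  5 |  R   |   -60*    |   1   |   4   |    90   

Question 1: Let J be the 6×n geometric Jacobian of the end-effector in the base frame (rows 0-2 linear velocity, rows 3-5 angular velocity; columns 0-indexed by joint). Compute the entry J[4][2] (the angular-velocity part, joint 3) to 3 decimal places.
0.354

axis z_2 = (-0.3536,0.3536,0.8660); lever o_n−o_2 = (-10.8147,0.2588,3.5622)
cross product → J_v[:, 2] = (1.0353,-8.1063,3.7321)
J_ω[:, 2] = z_2
entry J[4][2] = 0.3536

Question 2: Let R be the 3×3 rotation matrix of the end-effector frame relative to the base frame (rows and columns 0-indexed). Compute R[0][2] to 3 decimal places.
-0.047

End-effector z-axis (col 2 of R) = (-0.0474,-0.6597,-0.7500)
R[0][2] = -0.0474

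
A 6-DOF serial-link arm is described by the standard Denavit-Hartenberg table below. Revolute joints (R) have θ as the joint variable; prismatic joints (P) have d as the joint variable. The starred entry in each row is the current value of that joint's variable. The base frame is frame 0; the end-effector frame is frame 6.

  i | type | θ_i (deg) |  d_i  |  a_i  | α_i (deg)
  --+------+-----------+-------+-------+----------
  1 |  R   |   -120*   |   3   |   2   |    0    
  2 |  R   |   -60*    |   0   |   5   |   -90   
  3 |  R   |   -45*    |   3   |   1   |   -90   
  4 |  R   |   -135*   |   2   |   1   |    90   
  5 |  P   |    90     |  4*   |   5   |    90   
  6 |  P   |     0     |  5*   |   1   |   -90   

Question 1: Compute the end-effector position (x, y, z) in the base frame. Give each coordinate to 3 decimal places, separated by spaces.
-7.364 -6.146 -6.950

after link 1: o_1 = (-1.0000, -1.7321, 3.0000)
after link 2: o_2 = (-6.0000, -1.7321, 3.0000)
after link 3: o_3 = (-6.7071, -4.7321, 3.7071)
after link 4: o_4 = (-7.6213, -5.4392, 1.7929)
after link 5: o_5 = (-9.1569, -2.6107, -3.7426)
after link 6: o_6 = (-7.3640, -6.1463, -6.9497)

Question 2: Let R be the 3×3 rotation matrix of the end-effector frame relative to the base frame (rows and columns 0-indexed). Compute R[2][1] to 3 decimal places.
0.500

End-effector y-axis (col 1 of R) = (-0.5000,0.7071,0.5000)
R[2][1] = 0.5000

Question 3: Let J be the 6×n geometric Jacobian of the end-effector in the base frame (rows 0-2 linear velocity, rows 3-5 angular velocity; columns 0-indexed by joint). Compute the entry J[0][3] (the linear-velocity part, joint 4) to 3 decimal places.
axis z_3 = (-0.7071,-0.0000,-0.7071); lever o_n−o_3 = (-0.6569,-1.4142,-10.6569)
cross product → J_v[:, 3] = (-1.0000,-7.0711,1.0000)
J_ω[:, 3] = z_3
entry J[0][3] = -1.0000

-1.000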